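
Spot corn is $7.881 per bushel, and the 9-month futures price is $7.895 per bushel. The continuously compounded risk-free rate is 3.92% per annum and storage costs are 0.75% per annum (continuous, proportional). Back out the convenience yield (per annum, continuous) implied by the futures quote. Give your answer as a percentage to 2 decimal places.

4.43%

F = S·e^((r+u−y)T) ⇒ (r+u−y) = ln(F/S)/T
ln(7.895/7.881) = 0.001775; /T ⇒ 0.002367
y = r + u − ln(F/S)/T = 0.0392 + 0.0075 − 0.002367 = 0.044333
y = 4.43%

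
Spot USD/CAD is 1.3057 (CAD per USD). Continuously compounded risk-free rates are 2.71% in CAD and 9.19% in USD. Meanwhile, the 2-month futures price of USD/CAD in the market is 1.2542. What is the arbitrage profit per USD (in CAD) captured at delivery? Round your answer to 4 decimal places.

0.0375 per USD (in CAD)

Fair futures: F* = S·e^(carry·T), with carry = (r_CAD − r_USD) = 0.0271 − 0.0919 = -0.0648
F* = 1.3057 · e^(-0.0648 × 2/12) = 1.3057 · e^-0.010800 = 1.3057 × 0.989258 = 1.2917
Market 1.2542 < fair 1.2917: forward underpriced → reverse cash-and-carry (short spot, go long the forward).
At maturity, profit = |F_mkt − F*| = |1.2542 − 1.2917| = 0.0375 per USD (in CAD)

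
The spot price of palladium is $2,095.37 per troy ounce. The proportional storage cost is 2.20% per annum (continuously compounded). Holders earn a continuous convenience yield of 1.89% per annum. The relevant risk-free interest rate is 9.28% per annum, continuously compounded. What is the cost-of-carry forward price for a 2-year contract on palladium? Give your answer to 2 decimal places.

$2,538.39 per troy ounce

Net carry = r + u − y = 0.0928 + 0.0220 − 0.0189 = 0.0959
F = S·e^((r+u−y)T) = 2095.37 · e^(0.0959 × 2) = 2095.37 · e^0.19180000
= 2095.37 × 1.21142821 = $2,538.39 per troy ounce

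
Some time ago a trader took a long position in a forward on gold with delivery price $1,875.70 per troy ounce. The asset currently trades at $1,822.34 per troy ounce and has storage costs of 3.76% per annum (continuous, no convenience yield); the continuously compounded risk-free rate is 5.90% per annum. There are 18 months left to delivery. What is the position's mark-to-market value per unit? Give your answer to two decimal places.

$211.24 per troy ounce

Current fair forward for the remaining 18 months: F = S·e^((r + u)·T), (r + u) = 0.0590 + 0.0376 = 0.0966
F = 1822.34 · e^(0.0966 × 18/12) = 1822.34 × 1.15592397 = 2106.4865
Value of long forward = (F − K)·e^(−rT) = (2106.4865 − 1875.70) · e^(−0.0590·18/12)
= 230.7865 × 0.91530311 = 211.24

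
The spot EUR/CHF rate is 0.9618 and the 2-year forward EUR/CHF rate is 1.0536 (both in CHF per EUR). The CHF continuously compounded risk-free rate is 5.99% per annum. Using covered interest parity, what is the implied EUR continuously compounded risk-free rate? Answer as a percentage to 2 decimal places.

1.43%

F = S·e^((r_CHF − r_EUR)T) ⇒ r_EUR = r_CHF − ln(F/S)/T
ln(1.0536/0.9618) = 0.091162; /(2) = 0.045581
r_EUR = 0.0599 − 0.045581 = 0.014319
r_EUR = 1.43%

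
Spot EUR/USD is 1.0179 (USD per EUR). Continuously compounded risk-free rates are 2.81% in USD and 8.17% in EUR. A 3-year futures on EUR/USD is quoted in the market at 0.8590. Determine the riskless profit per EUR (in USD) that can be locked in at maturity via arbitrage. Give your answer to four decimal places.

Fair futures: F* = S·e^(carry·T), with carry = (r_USD − r_EUR) = 0.0281 − 0.0817 = -0.0536
F* = 1.0179 · e^(-0.0536 × 3) = 1.0179 · e^-0.160800 = 1.0179 × 0.851462 = 0.8667
Market 0.8590 < fair 0.8667: forward underpriced → reverse cash-and-carry (short spot, go long the forward).
At maturity, profit = |F_mkt − F*| = |0.8590 − 0.8667| = 0.0077 per EUR (in USD)

0.0077 per EUR (in USD)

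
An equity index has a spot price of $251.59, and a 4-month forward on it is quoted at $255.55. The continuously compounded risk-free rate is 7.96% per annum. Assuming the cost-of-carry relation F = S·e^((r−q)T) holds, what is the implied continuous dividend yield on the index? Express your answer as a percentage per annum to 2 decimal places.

From F = S·e^((r−q)T): (r − q) = ln(F/S)/T
ln(255.55/251.59) = ln(1.015740) = 0.015617
(r − q) = 0.015617 / (4/12) = 0.046851
q = r − ln(F/S)/T = 0.0796 − 0.046851 = 0.032749
q = 3.27%

3.27%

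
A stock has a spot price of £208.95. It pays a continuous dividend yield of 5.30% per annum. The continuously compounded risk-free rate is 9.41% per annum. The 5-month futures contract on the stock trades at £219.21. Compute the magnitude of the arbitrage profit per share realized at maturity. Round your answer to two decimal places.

£6.65 per share

Fair futures: F* = S·e^(carry·T), with carry = (r − q) = 0.0941 − 0.0530 = 0.0411
F* = 208.95 · e^(0.0411 × 5/12) = 208.95 · e^0.017125 = 208.95 × 1.017272 = £212.5590
Market £219.21 > fair £212.5590: forward overpriced → cash-and-carry (buy spot, short the forward).
At maturity, profit = |F_mkt − F*| = |219.21 − 212.5590| = £6.65 per share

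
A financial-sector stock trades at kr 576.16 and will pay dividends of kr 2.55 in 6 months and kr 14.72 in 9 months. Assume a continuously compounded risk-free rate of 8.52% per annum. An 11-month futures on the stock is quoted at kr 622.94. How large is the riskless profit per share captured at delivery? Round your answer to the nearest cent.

PV(dividends) I = 2.55·e^(−0.0852·6/12) + 14.72·e^(−0.0852·9/12) = 16.2525
Fair futures F* = (S − I)·e^(rT) = (576.16 − 16.2525)·e^0.078100 = 559.9075 × 1.081231 = 605.3893
Market kr 622.94 > fair 605.3893: forward overpriced → cash-and-carry (borrow at r, buy the stock and collect the dividends, short the forward).
Profit at T = |F_mkt − F*| = |622.94 − 605.3893| = kr 17.55 per share

kr 17.55 per share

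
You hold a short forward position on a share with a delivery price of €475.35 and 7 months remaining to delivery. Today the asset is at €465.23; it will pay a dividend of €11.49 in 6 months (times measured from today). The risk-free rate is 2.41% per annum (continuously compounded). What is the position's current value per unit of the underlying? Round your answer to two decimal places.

PV(remaining dividends) I = 11.49·e^(−0.0241·6/12) = 11.3524
Current forward F = (S − I)·e^(rT) = (465.23 − 11.3524)·e^(0.0241·7/12) = 453.8776 × 1.014158 = 460.3036
Value (long) = (F − K)·e^(−rT) = (460.3036 − 475.35) × 0.986040 = -14.8364
Short position value = −(long value) = €14.84

€14.84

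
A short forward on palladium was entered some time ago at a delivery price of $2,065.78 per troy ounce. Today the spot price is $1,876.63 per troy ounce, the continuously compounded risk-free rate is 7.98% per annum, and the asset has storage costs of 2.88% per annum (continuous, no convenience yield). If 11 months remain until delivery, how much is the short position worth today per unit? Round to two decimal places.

Current fair forward for the remaining 11 months: F = S·e^((r + u)·T), (r + u) = 0.0798 + 0.0288 = 0.1086
F = 1876.63 · e^(0.1086 × 11/12) = 1876.63 × 1.10467370 = 2073.0638
Value of long forward = (F − K)·e^(−rT) = (2073.0638 − 2065.78) · e^(−0.0798·11/12)
= 7.2838 × 0.92946140 = 6.77
Short position value = −(long value) = -$6.77

-$6.77 per troy ounce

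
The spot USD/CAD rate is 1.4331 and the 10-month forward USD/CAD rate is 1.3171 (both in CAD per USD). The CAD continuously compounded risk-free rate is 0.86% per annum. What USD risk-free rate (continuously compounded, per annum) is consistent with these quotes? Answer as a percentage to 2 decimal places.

F = S·e^((r_CAD − r_USD)T) ⇒ r_USD = r_CAD − ln(F/S)/T
ln(1.3171/1.4331) = -0.084408; /(10/12) = -0.101290
r_USD = 0.0086 + 0.101290 = 0.109890
r_USD = 10.99%

10.99%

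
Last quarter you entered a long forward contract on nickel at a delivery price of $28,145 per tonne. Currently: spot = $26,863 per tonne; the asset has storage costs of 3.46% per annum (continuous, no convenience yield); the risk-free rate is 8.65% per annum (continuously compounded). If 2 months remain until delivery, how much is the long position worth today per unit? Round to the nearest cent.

Current fair forward for the remaining 2 months: F = S·e^((r + u)·T), (r + u) = 0.0865 + 0.0346 = 0.1211
F = 26863 · e^(0.1211 × 2/12) = 26863 × 1.02038839 = 27410.6933
Value of long forward = (F − K)·e^(−rT) = (27410.6933 − 28145) · e^(−0.0865·2/12)
= -734.3067 × 0.98568676 = -723.80

-$723.80 per tonne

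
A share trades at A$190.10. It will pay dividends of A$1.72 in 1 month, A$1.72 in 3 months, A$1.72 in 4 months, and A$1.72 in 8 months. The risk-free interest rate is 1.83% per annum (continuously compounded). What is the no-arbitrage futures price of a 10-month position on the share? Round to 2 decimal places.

PV(dividends) I = 1.72·e^(−0.0183·1/12) + 1.72·e^(−0.0183·3/12) + 1.72·e^(−0.0183·4/12) + 1.72·e^(−0.0183·8/12)
I = 1.7174 + 1.7121 + 1.7095 + 1.6991 = 6.8381
F = (S − I)·e^(rT) = (190.10 − 6.8381) · e^(0.0183·10/12)
= 183.2619 · e^0.015250 = 183.2619 × 1.015367 = A$186.08

A$186.08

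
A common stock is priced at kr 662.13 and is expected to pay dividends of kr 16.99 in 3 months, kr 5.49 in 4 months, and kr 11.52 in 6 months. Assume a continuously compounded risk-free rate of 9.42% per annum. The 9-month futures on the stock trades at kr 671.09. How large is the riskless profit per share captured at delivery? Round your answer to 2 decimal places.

PV(dividends) I = 16.99·e^(−0.0942·3/12) + 5.49·e^(−0.0942·4/12) + 11.52·e^(−0.0942·6/12) = 32.9048
Fair futures F* = (S − I)·e^(rT) = (662.13 − 32.9048)·e^0.070650 = 629.2252 × 1.073206 = 675.2883
Market kr 671.09 < fair 675.2883: forward underpriced → reverse cash-and-carry (short the stock, invest proceeds at r, pay the dividends, go long the forward).
Profit at T = |F_mkt − F*| = |671.09 − 675.2883| = kr 4.20 per share

kr 4.20 per share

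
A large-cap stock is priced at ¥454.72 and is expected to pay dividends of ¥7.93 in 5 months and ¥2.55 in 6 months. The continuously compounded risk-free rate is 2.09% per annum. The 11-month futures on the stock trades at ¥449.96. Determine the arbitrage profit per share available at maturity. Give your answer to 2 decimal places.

¥2.97 per share

PV(dividends) I = 7.93·e^(−0.0209·5/12) + 2.55·e^(−0.0209·6/12) = 10.3847
Fair futures F* = (S − I)·e^(rT) = (454.72 − 10.3847)·e^0.019158 = 444.3353 × 1.019343 = 452.9301
Market ¥449.96 < fair 452.9301: forward underpriced → reverse cash-and-carry (short the stock, invest proceeds at r, pay the dividends, go long the forward).
Profit at T = |F_mkt − F*| = |449.96 − 452.9301| = ¥2.97 per share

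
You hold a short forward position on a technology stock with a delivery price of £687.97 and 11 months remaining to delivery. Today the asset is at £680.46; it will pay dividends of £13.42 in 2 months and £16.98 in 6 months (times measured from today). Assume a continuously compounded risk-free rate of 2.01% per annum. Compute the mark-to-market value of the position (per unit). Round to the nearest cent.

PV(remaining dividends) I = 13.42·e^(−0.0201·2/12) + 16.98·e^(−0.0201·6/12) = 30.1853
Current forward F = (S − I)·e^(rT) = (680.46 − 30.1853)·e^(0.0201·11/12) = 650.2747 × 1.018596 = 662.3672
Value (long) = (F − K)·e^(−rT) = (662.3672 − 687.97) × 0.981744 = -25.1354
Short position value = −(long value) = £25.14

£25.14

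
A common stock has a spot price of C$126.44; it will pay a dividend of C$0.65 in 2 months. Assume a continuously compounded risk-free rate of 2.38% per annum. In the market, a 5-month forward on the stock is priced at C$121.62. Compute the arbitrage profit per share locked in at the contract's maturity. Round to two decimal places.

PV(dividends) I = 0.65·e^(−0.0238·2/12) = 0.6474
Fair forward F* = (S − I)·e^(rT) = (126.44 − 0.6474)·e^0.009917 = 125.7926 × 1.009966 = 127.0462
Market C$121.62 < fair 127.0462: forward underpriced → reverse cash-and-carry (short the stock, invest proceeds at r, pay the dividends, go long the forward).
Profit at T = |F_mkt − F*| = |121.62 − 127.0462| = C$5.43 per share

C$5.43 per share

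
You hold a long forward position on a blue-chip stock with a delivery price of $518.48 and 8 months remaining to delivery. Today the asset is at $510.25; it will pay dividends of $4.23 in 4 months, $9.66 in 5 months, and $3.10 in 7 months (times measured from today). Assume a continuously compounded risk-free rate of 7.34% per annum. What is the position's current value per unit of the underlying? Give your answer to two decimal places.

PV(remaining dividends) I = 4.23·e^(−0.0734·4/12) + 9.66·e^(−0.0734·5/12) + 3.10·e^(−0.0734·7/12) = 16.4669
Current forward F = (S − I)·e^(rT) = (510.25 − 16.4669)·e^(0.0734·8/12) = 493.7831 × 1.050150 = 518.5463
Value (long) = (F − K)·e^(−rT) = (518.5463 − 518.48) × 0.952245 = 0.0631
Value = $0.06

$0.06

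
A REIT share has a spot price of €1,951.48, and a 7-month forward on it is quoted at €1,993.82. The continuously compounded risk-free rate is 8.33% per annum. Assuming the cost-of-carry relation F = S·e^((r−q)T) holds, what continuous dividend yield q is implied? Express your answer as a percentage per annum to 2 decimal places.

4.65%

From F = S·e^((r−q)T): (r − q) = ln(F/S)/T
ln(1993.82/1951.48) = ln(1.021696) = 0.021464
(r − q) = 0.021464 / (7/12) = 0.036795
q = r − ln(F/S)/T = 0.0833 − 0.036795 = 0.046505
q = 4.65%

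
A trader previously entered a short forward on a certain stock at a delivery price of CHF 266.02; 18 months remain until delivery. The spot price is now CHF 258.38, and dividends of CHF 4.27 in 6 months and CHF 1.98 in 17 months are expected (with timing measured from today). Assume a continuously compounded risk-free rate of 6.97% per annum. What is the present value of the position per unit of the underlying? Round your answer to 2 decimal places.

-CHF 12.85

PV(remaining dividends) I = 4.27·e^(−0.0697·6/12) + 1.98·e^(−0.0697·17/12) = 5.9176
Current forward F = (S − I)·e^(rT) = (258.38 − 5.9176)·e^(0.0697·18/12) = 252.4624 × 1.110211 = 280.2865
Value (long) = (F − K)·e^(−rT) = (280.2865 − 266.02) × 0.900730 = 12.8503
Short position value = −(long value) = -CHF 12.85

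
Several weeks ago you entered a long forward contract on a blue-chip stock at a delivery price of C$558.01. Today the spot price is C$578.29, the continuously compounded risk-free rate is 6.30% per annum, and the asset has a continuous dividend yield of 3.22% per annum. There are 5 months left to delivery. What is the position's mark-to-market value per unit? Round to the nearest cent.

Current fair forward for the remaining 5 months: F = S·e^((r − q)·T), (r − q) = 0.0630 − 0.0322 = 0.0308
F = 578.29 · e^(0.0308 × 5/12) = 578.29 × 1.012916 = 585.7592
Value of long forward = (F − K)·e^(−rT) = (585.7592 − 558.01) · e^(−0.0630·5/12)
= 27.7492 × 0.974092 = 27.03

C$27.03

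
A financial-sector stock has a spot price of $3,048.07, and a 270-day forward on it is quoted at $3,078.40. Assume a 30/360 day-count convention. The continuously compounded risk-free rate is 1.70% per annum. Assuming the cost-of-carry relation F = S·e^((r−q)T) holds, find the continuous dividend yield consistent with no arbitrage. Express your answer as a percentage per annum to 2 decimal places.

From F = S·e^((r−q)T): (r − q) = ln(F/S)/T
ln(3078.40/3048.07) = ln(1.009951) = 0.009902
(r − q) = 0.009902 / (270/360) = 0.013203
q = r − ln(F/S)/T = 0.0170 − 0.013203 = 0.003797
q = 0.38%

0.38%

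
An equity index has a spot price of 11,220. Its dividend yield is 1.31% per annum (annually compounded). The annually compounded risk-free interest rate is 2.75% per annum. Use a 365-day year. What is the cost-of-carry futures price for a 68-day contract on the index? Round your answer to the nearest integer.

F = S · (1+r)^T / (1+q)^T
= 11220 × 1.005067 / 1.002428 = 11220 × 1.002633
F = 11,250

11,250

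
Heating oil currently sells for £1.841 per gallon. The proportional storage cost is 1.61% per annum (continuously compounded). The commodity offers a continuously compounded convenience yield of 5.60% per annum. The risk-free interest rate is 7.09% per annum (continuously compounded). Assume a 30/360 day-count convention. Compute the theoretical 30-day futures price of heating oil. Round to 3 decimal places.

£1.846 per gallon

Net carry = r + u − y = 0.0709 + 0.0161 − 0.0560 = 0.0310
F = S·e^((r+u−y)T) = 1.841 · e^(0.0310 × 30/360) = 1.841 · e^0.002583
= 1.841 × 1.002586 = £1.846 per gallon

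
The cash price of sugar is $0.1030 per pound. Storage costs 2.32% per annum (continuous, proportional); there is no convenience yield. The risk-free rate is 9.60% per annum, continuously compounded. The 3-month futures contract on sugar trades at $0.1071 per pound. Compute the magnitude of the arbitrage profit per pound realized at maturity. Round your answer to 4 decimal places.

Fair futures: F* = S·e^(carry·T), with carry = (r + u) = 0.0960 + 0.0232 = 0.1192
F* = 0.1030 · e^(0.1192 × 3/12) = 0.1030 · e^0.029800 = 0.1030 × 1.030248 = $0.1061
Market $0.1071 > fair $0.1061: forward overpriced → cash-and-carry (buy spot, short the forward).
At maturity, profit = |F_mkt − F*| = |0.1071 − 0.1061| = $0.0010 per pound

$0.0010 per pound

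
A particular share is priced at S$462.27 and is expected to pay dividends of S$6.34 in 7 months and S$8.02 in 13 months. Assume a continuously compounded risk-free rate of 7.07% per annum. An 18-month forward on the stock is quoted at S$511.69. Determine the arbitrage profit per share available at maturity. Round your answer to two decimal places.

PV(dividends) I = 6.34·e^(−0.0707·7/12) + 8.02·e^(−0.0707·13/12) = 13.5125
Fair forward F* = (S − I)·e^(rT) = (462.27 − 13.5125)·e^0.106050 = 448.7575 × 1.111877 = 498.9631
Market S$511.69 > fair 498.9631: forward overpriced → cash-and-carry (borrow at r, buy the stock and collect the dividends, short the forward).
Profit at T = |F_mkt − F*| = |511.69 − 498.9631| = S$12.73 per share

S$12.73 per share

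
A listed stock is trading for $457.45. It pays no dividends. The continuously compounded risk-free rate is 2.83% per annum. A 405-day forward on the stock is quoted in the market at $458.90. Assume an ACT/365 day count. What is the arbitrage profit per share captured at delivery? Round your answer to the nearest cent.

Fair forward: F* = S·e^(carry·T), with carry = r = 0.0283
F* = 457.45 · e^(0.0283 × 405/365) = 457.45 · e^0.031401 = 457.45 × 1.031899 = $472.0422
Market $458.90 < fair $472.0422: forward underpriced → reverse cash-and-carry (short spot, go long the forward).
At maturity, profit = |F_mkt − F*| = |458.90 − 472.0422| = $13.14 per share

$13.14 per share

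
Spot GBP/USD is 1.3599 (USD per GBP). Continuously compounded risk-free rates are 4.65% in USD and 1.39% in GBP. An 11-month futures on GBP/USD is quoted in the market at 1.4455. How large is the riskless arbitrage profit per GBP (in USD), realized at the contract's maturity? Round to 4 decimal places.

Fair futures: F* = S·e^(carry·T), with carry = (r_USD − r_GBP) = 0.0465 − 0.0139 = 0.0326
F* = 1.3599 · e^(0.0326 × 11/12) = 1.3599 · e^0.029883 = 1.3599 × 1.030334 = 1.4012
Market 1.4455 > fair 1.4012: forward overpriced → cash-and-carry (buy spot, short the forward).
At maturity, profit = |F_mkt − F*| = |1.4455 − 1.4012| = 0.0443 per GBP (in USD)

0.0443 per GBP (in USD)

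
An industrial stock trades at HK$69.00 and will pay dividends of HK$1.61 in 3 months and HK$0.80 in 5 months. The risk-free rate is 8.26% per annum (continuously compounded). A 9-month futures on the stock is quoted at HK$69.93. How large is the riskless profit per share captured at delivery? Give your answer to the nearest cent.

HK$0.98 per share

PV(dividends) I = 1.61·e^(−0.0826·3/12) + 0.80·e^(−0.0826·5/12) = 2.3500
Fair futures F* = (S − I)·e^(rT) = (69.00 − 2.3500)·e^0.061950 = 66.6500 × 1.063909 = 70.9095
Market HK$69.93 < fair 70.9095: forward underpriced → reverse cash-and-carry (short the stock, invest proceeds at r, pay the dividends, go long the forward).
Profit at T = |F_mkt − F*| = |69.93 − 70.9095| = HK$0.98 per share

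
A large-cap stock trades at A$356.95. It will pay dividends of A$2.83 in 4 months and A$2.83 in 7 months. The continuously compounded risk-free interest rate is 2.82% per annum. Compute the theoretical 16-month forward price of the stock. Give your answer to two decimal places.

PV(dividends) I = 2.83·e^(−0.0282·4/12) + 2.83·e^(−0.0282·7/12)
I = 2.8035 + 2.7838 = 5.5873
F = (S − I)·e^(rT) = (356.95 − 5.5873) · e^(0.0282·16/12)
= 351.3627 · e^0.037600 = 351.3627 × 1.038316 = A$364.83

A$364.83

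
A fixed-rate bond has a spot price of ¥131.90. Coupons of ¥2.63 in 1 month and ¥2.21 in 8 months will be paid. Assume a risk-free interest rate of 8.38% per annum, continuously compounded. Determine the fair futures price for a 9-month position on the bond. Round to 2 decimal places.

¥135.45

PV(coupons) I = 2.63·e^(−0.0838·1/12) + 2.21·e^(−0.0838·8/12)
I = 2.6117 + 2.0899 = 4.7016
F = (S − I)·e^(rT) = (131.90 − 4.7016) · e^(0.0838·9/12)
= 127.1984 · e^0.062850 = 127.1984 × 1.064867 = ¥135.45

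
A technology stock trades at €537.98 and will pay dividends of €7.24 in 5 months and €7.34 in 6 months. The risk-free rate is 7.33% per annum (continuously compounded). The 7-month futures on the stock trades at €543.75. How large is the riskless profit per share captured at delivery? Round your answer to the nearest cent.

€3.02 per share

PV(dividends) I = 7.24·e^(−0.0733·5/12) + 7.34·e^(−0.0733·6/12) = 14.0981
Fair futures F* = (S − I)·e^(rT) = (537.98 − 14.0981)·e^0.042758 = 523.8819 × 1.043685 = 546.7677
Market €543.75 < fair 546.7677: forward underpriced → reverse cash-and-carry (short the stock, invest proceeds at r, pay the dividends, go long the forward).
Profit at T = |F_mkt − F*| = |543.75 − 546.7677| = €3.02 per share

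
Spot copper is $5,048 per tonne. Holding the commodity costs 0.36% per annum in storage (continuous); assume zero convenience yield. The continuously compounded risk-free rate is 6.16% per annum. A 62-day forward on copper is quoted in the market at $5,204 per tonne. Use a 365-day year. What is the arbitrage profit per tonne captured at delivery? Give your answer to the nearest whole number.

Fair forward: F* = S·e^(carry·T), with carry = (r + u) = 0.0616 + 0.0036 = 0.0652
F* = 5048 · e^(0.0652 × 62/365) = 5048 · e^0.011075 = 5048 × 1.011137 = $5104.2196
Market $5204 > fair $5104.2196: forward overpriced → cash-and-carry (buy spot, short the forward).
At maturity, profit = |F_mkt − F*| = |5204 − 5104.2196| = $100 per tonne

$100 per tonne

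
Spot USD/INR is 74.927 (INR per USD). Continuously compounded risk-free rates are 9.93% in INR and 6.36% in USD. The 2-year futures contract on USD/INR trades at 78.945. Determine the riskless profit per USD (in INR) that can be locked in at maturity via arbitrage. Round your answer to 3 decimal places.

Fair futures: F* = S·e^(carry·T), with carry = (r_INR − r_USD) = 0.0993 − 0.0636 = 0.0357
F* = 74.927 · e^(0.0357 × 2) = 74.927 · e^0.071400 = 74.927 × 1.074011 = 80.4724
Market 78.945 < fair 80.4724: forward underpriced → reverse cash-and-carry (short spot, go long the forward).
At maturity, profit = |F_mkt − F*| = |78.945 − 80.4724| = 1.527 per USD (in INR)

1.527 per USD (in INR)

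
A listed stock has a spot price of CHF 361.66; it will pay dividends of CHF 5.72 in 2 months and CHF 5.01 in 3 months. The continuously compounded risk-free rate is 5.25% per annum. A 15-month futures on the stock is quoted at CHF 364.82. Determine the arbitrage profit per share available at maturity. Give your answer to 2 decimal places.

CHF 10.04 per share

PV(dividends) I = 5.72·e^(−0.0525·2/12) + 5.01·e^(−0.0525·3/12) = 10.6148
Fair futures F* = (S − I)·e^(rT) = (361.66 − 10.6148)·e^0.065625 = 351.0452 × 1.067826 = 374.8552
Market CHF 364.82 < fair 374.8552: forward underpriced → reverse cash-and-carry (short the stock, invest proceeds at r, pay the dividends, go long the forward).
Profit at T = |F_mkt − F*| = |364.82 − 374.8552| = CHF 10.04 per share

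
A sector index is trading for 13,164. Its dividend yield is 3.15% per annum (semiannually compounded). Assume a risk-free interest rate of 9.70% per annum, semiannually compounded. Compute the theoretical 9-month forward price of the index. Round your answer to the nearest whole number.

13,806

F = S · (1+r/2)^(2T) / (1+q/2)^(2T)
= 13164 × 1.073625 / 1.023718 = 13164 × 1.048751
F = 13,806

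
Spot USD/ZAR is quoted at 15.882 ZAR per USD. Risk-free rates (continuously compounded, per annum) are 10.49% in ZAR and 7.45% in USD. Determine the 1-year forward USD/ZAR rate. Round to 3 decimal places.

16.372

F = S·e^((r_ZAR − r_USD)T) = 15.882 · e^((0.1049 − 0.0745) × 1)
= 15.882 · e^0.030400 = 15.882 × 1.030867
F = 16.372 ZAR per USD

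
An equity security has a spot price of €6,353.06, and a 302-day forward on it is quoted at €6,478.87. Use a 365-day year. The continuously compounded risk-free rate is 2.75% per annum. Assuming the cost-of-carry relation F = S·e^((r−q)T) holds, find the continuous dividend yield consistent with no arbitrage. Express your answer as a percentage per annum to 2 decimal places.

From F = S·e^((r−q)T): (r − q) = ln(F/S)/T
ln(6478.87/6353.06) = ln(1.019803) = 0.019609
(r − q) = 0.019609 / (302/365) = 0.023700
q = r − ln(F/S)/T = 0.0275 − 0.023700 = 0.003800
q = 0.38%

0.38%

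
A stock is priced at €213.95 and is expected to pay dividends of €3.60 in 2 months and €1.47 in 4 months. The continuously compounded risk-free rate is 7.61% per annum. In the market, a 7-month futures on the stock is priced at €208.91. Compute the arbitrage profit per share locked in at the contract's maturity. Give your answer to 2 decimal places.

€9.54 per share

PV(dividends) I = 3.60·e^(−0.0761·2/12) + 1.47·e^(−0.0761·4/12) = 4.9878
Fair futures F* = (S − I)·e^(rT) = (213.95 − 4.9878)·e^0.044392 = 208.9622 × 1.045392 = 218.4474
Market €208.91 < fair 218.4474: forward underpriced → reverse cash-and-carry (short the stock, invest proceeds at r, pay the dividends, go long the forward).
Profit at T = |F_mkt − F*| = |208.91 − 218.4474| = €9.54 per share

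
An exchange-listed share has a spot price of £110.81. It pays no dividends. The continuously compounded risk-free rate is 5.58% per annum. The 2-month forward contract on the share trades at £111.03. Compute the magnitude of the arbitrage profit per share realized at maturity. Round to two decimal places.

£0.82 per share

Fair forward: F* = S·e^(carry·T), with carry = r = 0.0558
F* = 110.81 · e^(0.0558 × 2/12) = 110.81 · e^0.009300 = 110.81 × 1.009343 = £111.8453
Market £111.03 < fair £111.8453: forward underpriced → reverse cash-and-carry (short spot, go long the forward).
At maturity, profit = |F_mkt − F*| = |111.03 − 111.8453| = £0.82 per share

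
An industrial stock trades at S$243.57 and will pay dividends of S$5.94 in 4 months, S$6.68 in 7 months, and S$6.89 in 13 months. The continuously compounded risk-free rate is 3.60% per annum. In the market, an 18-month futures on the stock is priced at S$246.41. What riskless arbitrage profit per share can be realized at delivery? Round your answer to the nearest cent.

S$9.42 per share

PV(dividends) I = 5.94·e^(−0.0360·4/12) + 6.68·e^(−0.0360·7/12) + 6.89·e^(−0.0360·13/12) = 19.0368
Fair futures F* = (S − I)·e^(rT) = (243.57 − 19.0368)·e^0.054000 = 224.5332 × 1.055485 = 236.9914
Market S$246.41 > fair 236.9914: forward overpriced → cash-and-carry (borrow at r, buy the stock and collect the dividends, short the forward).
Profit at T = |F_mkt − F*| = |246.41 − 236.9914| = S$9.42 per share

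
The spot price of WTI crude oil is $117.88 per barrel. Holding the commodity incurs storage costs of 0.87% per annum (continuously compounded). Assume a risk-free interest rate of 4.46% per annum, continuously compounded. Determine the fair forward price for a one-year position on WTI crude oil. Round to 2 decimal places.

Net carry = r + u − y = 0.0446 + 0.0087 − 0.0000 = 0.0533
F = S·e^((r+u−y)T) = 117.88 · e^(0.0533 × 12/12) = 117.88 · e^0.053300
= 117.88 × 1.054746 = $124.33 per barrel

$124.33 per barrel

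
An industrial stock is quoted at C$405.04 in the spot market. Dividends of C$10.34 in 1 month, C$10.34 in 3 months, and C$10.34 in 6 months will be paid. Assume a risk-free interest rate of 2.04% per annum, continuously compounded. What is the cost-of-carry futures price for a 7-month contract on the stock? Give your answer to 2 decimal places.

C$378.67

PV(dividends) I = 10.34·e^(−0.0204·1/12) + 10.34·e^(−0.0204·3/12) + 10.34·e^(−0.0204·6/12)
I = 10.3224 + 10.2874 + 10.2351 = 30.8449
F = (S − I)·e^(rT) = (405.04 − 30.8449) · e^(0.0204·7/12)
= 374.1951 · e^0.011900 = 374.1951 × 1.011971 = C$378.67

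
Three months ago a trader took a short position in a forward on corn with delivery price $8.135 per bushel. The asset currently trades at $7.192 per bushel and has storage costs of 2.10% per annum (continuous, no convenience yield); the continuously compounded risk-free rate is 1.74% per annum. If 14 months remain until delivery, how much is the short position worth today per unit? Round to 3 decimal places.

$0.601 per bushel

Current fair forward for the remaining 14 months: F = S·e^((r + u)·T), (r + u) = 0.0174 + 0.0210 = 0.0384
F = 7.192 · e^(0.0384 × 14/12) = 7.192 × 1.045819 = 7.5215
Value of long forward = (F − K)·e^(−rT) = (7.5215 − 8.135) · e^(−0.0174·14/12)
= -0.6135 × 0.979905 = -0.601
Short position value = −(long value) = $0.601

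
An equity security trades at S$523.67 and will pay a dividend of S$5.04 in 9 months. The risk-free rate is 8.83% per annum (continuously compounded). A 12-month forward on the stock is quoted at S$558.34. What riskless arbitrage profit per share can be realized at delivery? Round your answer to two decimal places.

PV(dividends) I = 5.04·e^(−0.0883·9/12) = 4.7170
Fair forward F* = (S − I)·e^(rT) = (523.67 − 4.7170)·e^0.088300 = 518.9530 × 1.092316 = 566.8607
Market S$558.34 < fair 566.8607: forward underpriced → reverse cash-and-carry (short the stock, invest proceeds at r, pay the dividends, go long the forward).
Profit at T = |F_mkt − F*| = |558.34 − 566.8607| = S$8.52 per share

S$8.52 per share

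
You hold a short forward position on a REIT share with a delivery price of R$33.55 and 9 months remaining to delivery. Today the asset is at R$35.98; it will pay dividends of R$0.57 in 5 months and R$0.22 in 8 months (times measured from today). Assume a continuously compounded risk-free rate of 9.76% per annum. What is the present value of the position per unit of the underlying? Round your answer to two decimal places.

-R$4.04

PV(remaining dividends) I = 0.57·e^(−0.0976·5/12) + 0.22·e^(−0.0976·8/12) = 0.7534
Current forward F = (S − I)·e^(rT) = (35.98 − 0.7534)·e^(0.0976·9/12) = 35.2266 × 1.075946 = 37.9019
Value (long) = (F − K)·e^(−rT) = (37.9019 − 33.55) × 0.929415 = 4.0447
Short position value = −(long value) = -R$4.04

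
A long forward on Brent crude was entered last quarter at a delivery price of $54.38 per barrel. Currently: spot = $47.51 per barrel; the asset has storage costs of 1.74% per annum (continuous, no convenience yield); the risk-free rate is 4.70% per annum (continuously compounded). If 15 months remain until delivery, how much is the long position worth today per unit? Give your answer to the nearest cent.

Current fair forward for the remaining 15 months: F = S·e^((r + u)·T), (r + u) = 0.0470 + 0.0174 = 0.0644
F = 47.51 · e^(0.0644 × 15/12) = 47.51 × 1.083829 = 51.4927
Value of long forward = (F − K)·e^(−rT) = (51.4927 − 54.38) · e^(−0.0470·15/12)
= -2.8873 × 0.942942 = -2.72

-$2.72 per barrel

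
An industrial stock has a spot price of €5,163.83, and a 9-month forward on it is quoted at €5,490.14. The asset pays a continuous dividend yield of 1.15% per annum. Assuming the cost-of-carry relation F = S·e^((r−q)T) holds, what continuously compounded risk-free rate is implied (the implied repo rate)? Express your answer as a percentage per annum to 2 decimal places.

9.32%

From F = S·e^((r−q)T): (r − q) = ln(F/S)/T
ln(5490.14/5163.83) = ln(1.063191) = 0.061275
(r − q) = 0.061275 / (9/12) = 0.081700
r = ln(F/S)/T + q = 0.081700 + 0.0115 = 0.093200
r = 9.32%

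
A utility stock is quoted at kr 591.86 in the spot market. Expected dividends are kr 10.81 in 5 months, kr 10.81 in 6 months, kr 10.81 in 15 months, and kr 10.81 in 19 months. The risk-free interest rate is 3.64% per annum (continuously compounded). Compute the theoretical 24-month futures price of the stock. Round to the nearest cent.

kr 591.60

PV(dividends) I = 10.81·e^(−0.0364·5/12) + 10.81·e^(−0.0364·6/12) + 10.81·e^(−0.0364·15/12) + 10.81·e^(−0.0364·19/12)
I = 10.6473 + 10.6150 + 10.3292 + 10.2046 = 41.7961
F = (S − I)·e^(rT) = (591.86 − 41.7961) · e^(0.0364·24/12)
= 550.0639 · e^0.072800 = 550.0639 × 1.075515 = kr 591.60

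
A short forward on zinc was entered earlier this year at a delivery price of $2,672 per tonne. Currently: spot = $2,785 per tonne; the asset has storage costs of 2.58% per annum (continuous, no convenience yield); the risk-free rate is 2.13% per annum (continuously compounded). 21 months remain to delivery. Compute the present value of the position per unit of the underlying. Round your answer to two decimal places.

Current fair forward for the remaining 21 months: F = S·e^((r + u)·T), (r + u) = 0.0213 + 0.0258 = 0.0471
F = 2785 · e^(0.0471 × 21/12) = 2785 × 1.08591723 = 3024.2795
Value of long forward = (F − K)·e^(−rT) = (3024.2795 − 2672) · e^(−0.0213·21/12)
= 352.2795 × 0.96341116 = 339.39
Short position value = −(long value) = -$339.39

-$339.39 per tonne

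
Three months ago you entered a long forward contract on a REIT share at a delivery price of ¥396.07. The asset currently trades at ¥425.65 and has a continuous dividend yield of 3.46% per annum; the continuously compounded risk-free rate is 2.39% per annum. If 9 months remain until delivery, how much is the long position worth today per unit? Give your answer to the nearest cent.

Current fair forward for the remaining 9 months: F = S·e^((r − q)·T), (r − q) = 0.0239 − 0.0346 = -0.0107
F = 425.65 · e^(-0.0107 × 9/12) = 425.65 × 0.992007 = 422.2478
Value of long forward = (F − K)·e^(−rT) = (422.2478 − 396.07) · e^(−0.0239·9/12)
= 26.1778 × 0.982235 = 25.71

¥25.71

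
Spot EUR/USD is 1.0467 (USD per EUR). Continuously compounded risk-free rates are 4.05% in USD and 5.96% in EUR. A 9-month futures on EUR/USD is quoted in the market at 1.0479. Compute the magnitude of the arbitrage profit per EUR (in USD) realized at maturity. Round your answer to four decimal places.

Fair futures: F* = S·e^(carry·T), with carry = (r_USD − r_EUR) = 0.0405 − 0.0596 = -0.0191
F* = 1.0467 · e^(-0.0191 × 9/12) = 1.0467 · e^-0.014325 = 1.0467 × 0.985777 = 1.0318
Market 1.0479 > fair 1.0318: forward overpriced → cash-and-carry (buy spot, short the forward).
At maturity, profit = |F_mkt − F*| = |1.0479 − 1.0318| = 0.0161 per EUR (in USD)

0.0161 per EUR (in USD)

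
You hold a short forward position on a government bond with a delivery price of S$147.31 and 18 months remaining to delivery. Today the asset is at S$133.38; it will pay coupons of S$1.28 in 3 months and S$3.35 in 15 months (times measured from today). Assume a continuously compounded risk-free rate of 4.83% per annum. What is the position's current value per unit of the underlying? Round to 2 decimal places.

PV(remaining coupons) I = 1.28·e^(−0.0483·3/12) + 3.35·e^(−0.0483·15/12) = 4.4184
Current forward F = (S − I)·e^(rT) = (133.38 − 4.4184)·e^(0.0483·18/12) = 128.9616 × 1.075139 = 138.6516
Value (long) = (F − K)·e^(−rT) = (138.6516 − 147.31) × 0.930112 = -8.0533
Short position value = −(long value) = S$8.05

S$8.05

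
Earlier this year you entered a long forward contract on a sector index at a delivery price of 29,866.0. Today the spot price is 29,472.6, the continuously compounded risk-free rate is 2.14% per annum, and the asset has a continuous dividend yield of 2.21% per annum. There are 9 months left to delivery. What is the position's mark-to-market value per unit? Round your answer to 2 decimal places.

Current fair forward for the remaining 9 months: F = S·e^((r − q)·T), (r − q) = 0.0214 − 0.0221 = -0.0007
F = 29472.6 · e^(-0.0007 × 9/12) = 29472.6 × 0.99947514 = 29457.1310
Value of long forward = (F − K)·e^(−rT) = (29457.1310 − 29866.0) · e^(−0.0214·9/12)
= -408.8690 × 0.98407811 = -402.36

-402.36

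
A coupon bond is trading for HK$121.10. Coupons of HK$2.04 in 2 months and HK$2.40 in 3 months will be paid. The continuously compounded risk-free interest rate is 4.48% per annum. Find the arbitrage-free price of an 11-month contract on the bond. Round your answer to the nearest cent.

PV(coupons) I = 2.04·e^(−0.0448·2/12) + 2.40·e^(−0.0448·3/12)
I = 2.0248 + 2.3733 = 4.3981
F = (S − I)·e^(rT) = (121.10 − 4.3981) · e^(0.0448·11/12)
= 116.7019 · e^0.041067 = 116.7019 × 1.041922 = HK$121.59

HK$121.59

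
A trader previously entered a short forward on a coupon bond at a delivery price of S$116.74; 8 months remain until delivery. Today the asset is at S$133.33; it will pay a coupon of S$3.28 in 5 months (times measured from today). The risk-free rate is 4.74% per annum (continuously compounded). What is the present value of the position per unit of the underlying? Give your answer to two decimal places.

PV(remaining coupons) I = 3.28·e^(−0.0474·5/12) = 3.2159
Current forward F = (S − I)·e^(rT) = (133.33 − 3.2159)·e^(0.0474·8/12) = 130.1141 × 1.032105 = 134.2914
Value (long) = (F − K)·e^(−rT) = (134.2914 − 116.74) × 0.968894 = 17.0054
Short position value = −(long value) = -S$17.01

-S$17.01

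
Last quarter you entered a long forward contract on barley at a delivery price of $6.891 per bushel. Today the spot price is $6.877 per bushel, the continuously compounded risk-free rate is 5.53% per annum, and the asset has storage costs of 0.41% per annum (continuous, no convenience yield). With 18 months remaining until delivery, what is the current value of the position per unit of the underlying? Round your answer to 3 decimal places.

$0.577 per bushel

Current fair forward for the remaining 18 months: F = S·e^((r + u)·T), (r + u) = 0.0553 + 0.0041 = 0.0594
F = 6.877 · e^(0.0594 × 18/12) = 6.877 × 1.093190 = 7.5179
Value of long forward = (F − K)·e^(−rT) = (7.5179 − 6.891) · e^(−0.0553·18/12)
= 0.6269 × 0.920397 = 0.577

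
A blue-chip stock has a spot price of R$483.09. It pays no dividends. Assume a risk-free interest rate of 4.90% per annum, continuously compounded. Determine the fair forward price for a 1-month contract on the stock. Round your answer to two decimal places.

F = S·e^(rT) = 483.09 · e^(0.0490 × 1/12)
= 483.09 · e^0.004083 = 483.09 × 1.004091
F = R$485.07

R$485.07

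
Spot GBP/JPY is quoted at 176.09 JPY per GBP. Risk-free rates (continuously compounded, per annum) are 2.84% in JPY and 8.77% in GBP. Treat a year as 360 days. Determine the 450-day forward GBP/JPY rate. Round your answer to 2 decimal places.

163.51

F = S·e^((r_JPY − r_GBP)T) = 176.09 · e^((0.0284 − 0.0877) × 450/360)
= 176.09 · e^-0.074125 = 176.09 × 0.928556
F = 163.51 JPY per GBP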